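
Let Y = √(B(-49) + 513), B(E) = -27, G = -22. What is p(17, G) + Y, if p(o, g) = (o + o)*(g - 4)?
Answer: -884 + 9*√6 ≈ -861.96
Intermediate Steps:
p(o, g) = 2*o*(-4 + g) (p(o, g) = (2*o)*(-4 + g) = 2*o*(-4 + g))
Y = 9*√6 (Y = √(-27 + 513) = √486 = 9*√6 ≈ 22.045)
p(17, G) + Y = 2*17*(-4 - 22) + 9*√6 = 2*17*(-26) + 9*√6 = -884 + 9*√6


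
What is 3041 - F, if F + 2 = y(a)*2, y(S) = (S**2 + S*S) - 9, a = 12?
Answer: 2485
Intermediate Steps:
y(S) = -9 + 2*S**2 (y(S) = (S**2 + S**2) - 9 = 2*S**2 - 9 = -9 + 2*S**2)
F = 556 (F = -2 + (-9 + 2*12**2)*2 = -2 + (-9 + 2*144)*2 = -2 + (-9 + 288)*2 = -2 + 279*2 = -2 + 558 = 556)
3041 - F = 3041 - 1*556 = 3041 - 556 = 2485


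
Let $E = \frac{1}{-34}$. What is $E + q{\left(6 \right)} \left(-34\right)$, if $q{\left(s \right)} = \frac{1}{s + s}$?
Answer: $- \frac{146}{51} \approx -2.8627$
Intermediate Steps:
$E = - \frac{1}{34} \approx -0.029412$
$q{\left(s \right)} = \frac{1}{2 s}$
$E + q{\left(6 \right)} \left(-34\right) = - \frac{1}{34} + \frac{1}{2 \cdot 6} \left(-34\right) = - \frac{1}{34} + \frac{1}{2} \cdot \frac{1}{6} \left(-34\right) = - \frac{1}{34} + \frac{1}{12} \left(-34\right) = - \frac{1}{34} - \frac{17}{6} = - \frac{146}{51}$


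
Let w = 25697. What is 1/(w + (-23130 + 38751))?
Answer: 1/41318 ≈ 2.4203e-5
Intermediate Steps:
1/(w + (-23130 + 38751)) = 1/(25697 + (-23130 + 38751)) = 1/(25697 + 15621) = 1/41318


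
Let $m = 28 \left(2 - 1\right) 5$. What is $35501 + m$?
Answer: $35641$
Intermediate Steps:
$m = 140$ ($m = 28 \cdot 1 \cdot 5 = 28 \cdot 5 = 140$)
$35501 + m = 35501 + 140 = 35641$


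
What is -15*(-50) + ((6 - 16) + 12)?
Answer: 752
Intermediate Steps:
-15*(-50) + ((6 - 16) + 12) = 750 + (-10 + 12) = 750 + 2 = 752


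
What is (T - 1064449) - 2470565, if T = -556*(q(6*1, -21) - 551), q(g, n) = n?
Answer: -3216982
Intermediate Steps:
T = 318032 (T = -556*(-21 - 551) = -556*(-572) = 318032)
(T - 1064449) - 2470565 = (318032 - 1064449) - 2470565 = -746417 - 2470565 = -3216982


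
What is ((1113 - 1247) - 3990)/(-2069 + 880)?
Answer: 4124/1189 ≈ 3.4685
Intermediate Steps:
((1113 - 1247) - 3990)/(-2069 + 880) = (-134 - 3990)/(-1189) = -4124*(-1/1189) = 4124/1189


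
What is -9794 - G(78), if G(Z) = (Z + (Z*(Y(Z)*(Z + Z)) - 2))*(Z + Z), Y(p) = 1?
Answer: -1919858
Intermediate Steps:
G(Z) = 2*Z*(-2 + Z + 2*Z**2) (G(Z) = (Z + (Z*(1*(Z + Z)) - 2))*(Z + Z) = (Z + (Z*(1*(2*Z)) - 2))*(2*Z) = (Z + (Z*(2*Z) - 2))*(2*Z) = (Z + (2*Z**2 - 2))*(2*Z) = (Z + (-2 + 2*Z**2))*(2*Z) = (-2 + Z + 2*Z**2)*(2*Z) = 2*Z*(-2 + Z + 2*Z**2))
-9794 - G(78) = -9794 - 2*78*(-2 + 78 + 2*78**2) = -9794 - 2*78*(-2 + 78 + 2*6084) = -9794 - 2*78*(-2 + 78 + 12168) = -9794 - 2*78*12244 = -9794 - 1*1910064 = -9794 - 1910064 = -1919858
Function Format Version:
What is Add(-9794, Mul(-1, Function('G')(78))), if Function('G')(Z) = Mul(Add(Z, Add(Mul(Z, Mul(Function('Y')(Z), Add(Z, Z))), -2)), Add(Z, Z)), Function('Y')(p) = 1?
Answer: -1919858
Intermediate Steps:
Function('G')(Z) = Mul(2, Z, Add(-2, Z, Mul(2, Pow(Z, 2)))) (Function('G')(Z) = Mul(Add(Z, Add(Mul(Z, Mul(1, Add(Z, Z))), -2)), Add(Z, Z)) = Mul(Add(Z, Add(Mul(Z, Mul(1, Mul(2, Z))), -2)), Mul(2, Z)) = Mul(Add(Z, Add(Mul(Z, Mul(2, Z)), -2)), Mul(2, Z)) = Mul(Add(Z, Add(Mul(2, Pow(Z, 2)), -2)), Mul(2, Z)) = Mul(Add(Z, Add(-2, Mul(2, Pow(Z, 2)))), Mul(2, Z)) = Mul(Add(-2, Z, Mul(2, Pow(Z, 2))), Mul(2, Z)) = Mul(2, Z, Add(-2, Z, Mul(2, Pow(Z, 2)))))
Add(-9794, Mul(-1, Function('G')(78))) = Add(-9794, Mul(-1, Mul(2, 78, Add(-2, 78, Mul(2, Pow(78, 2)))))) = Add(-9794, Mul(-1, Mul(2, 78, Add(-2, 78, Mul(2, 6084))))) = Add(-9794, Mul(-1, Mul(2, 78, Add(-2, 78, 12168)))) = Add(-9794, Mul(-1, Mul(2, 78, 12244))) = Add(-9794, Mul(-1, 1910064)) = Add(-9794, -1910064) = -1919858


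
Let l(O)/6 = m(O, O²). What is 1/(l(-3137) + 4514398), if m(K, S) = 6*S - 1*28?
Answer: 1/358781914 ≈ 2.7872e-9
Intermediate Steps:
m(K, S) = -28 + 6*S (m(K, S) = 6*S - 28 = -28 + 6*S)
l(O) = -168 + 36*O² (l(O) = 6*(-28 + 6*O²) = -168 + 36*O²)
1/(l(-3137) + 4514398) = 1/((-168 + 36*(-3137)²) + 4514398) = 1/((-168 + 36*9840769) + 4514398) = 1/((-168 + 354267684) + 4514398) = 1/(354267516 + 4514398) = 1/358781914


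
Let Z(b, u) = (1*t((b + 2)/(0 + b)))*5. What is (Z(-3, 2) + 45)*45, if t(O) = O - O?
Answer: 2025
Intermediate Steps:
t(O) = 0
Z(b, u) = 0 (Z(b, u) = (1*0)*5 = 0*5 = 0)
(Z(-3, 2) + 45)*45 = (0 + 45)*45 = 45*45 = 2025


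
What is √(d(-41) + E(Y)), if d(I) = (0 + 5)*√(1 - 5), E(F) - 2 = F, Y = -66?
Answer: √(-64 + 10*I) ≈ 0.62311 + 8.0242*I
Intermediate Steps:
E(F) = 2 + F
d(I) = 10*I (d(I) = 5*√(-4) = 5*(2*I) = 10*I)
√(d(-41) + E(Y)) = √(10*I + (2 - 66)) = √(10*I - 64) = √(-64 + 10*I)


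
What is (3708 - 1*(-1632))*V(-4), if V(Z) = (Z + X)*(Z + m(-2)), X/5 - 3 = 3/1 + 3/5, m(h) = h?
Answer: -929160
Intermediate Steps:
X = 33 (X = 15 + 5*(3/1 + 3/5) = 15 + 5*(3*1 + 3*(⅕)) = 15 + 5*(3 + ⅗) = 15 + 5*(18/5) = 15 + 18 = 33)
V(Z) = (-2 + Z)*(33 + Z) (V(Z) = (Z + 33)*(Z - 2) = (33 + Z)*(-2 + Z) = (-2 + Z)*(33 + Z))
(3708 - 1*(-1632))*V(-4) = (3708 - 1*(-1632))*(-66 + (-4)² + 31*(-4)) = (3708 + 1632)*(-66 + 16 - 124) = 5340*(-174) = -929160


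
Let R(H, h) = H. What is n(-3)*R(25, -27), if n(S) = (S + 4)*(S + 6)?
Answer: 75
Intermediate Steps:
n(S) = (4 + S)*(6 + S)
n(-3)*R(25, -27) = (24 + (-3)**2 + 10*(-3))*25 = (24 + 9 - 30)*25 = 3*25 = 75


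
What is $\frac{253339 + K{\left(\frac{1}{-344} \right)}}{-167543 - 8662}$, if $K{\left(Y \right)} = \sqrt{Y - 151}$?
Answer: $- \frac{253339}{176205} - \frac{i \sqrt{4467270}}{30307260} \approx -1.4378 - 6.9739 \cdot 10^{-5} i$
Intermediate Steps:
$K{\left(Y \right)} = \sqrt{-151 + Y}$
$\frac{253339 + K{\left(\frac{1}{-344} \right)}}{-167543 - 8662} = \frac{253339 + \sqrt{-151 + \frac{1}{-344}}}{-167543 - 8662} = \frac{253339 + \sqrt{-151 - \frac{1}{344}}}{-176205} = \left(253339 + \sqrt{- \frac{51945}{344}}\right) \left(- \frac{1}{176205}\right) = \left(253339 + \frac{i \sqrt{4467270}}{172}\right) \left(- \frac{1}{176205}\right) = - \frac{253339}{176205} - \frac{i \sqrt{4467270}}{30307260}$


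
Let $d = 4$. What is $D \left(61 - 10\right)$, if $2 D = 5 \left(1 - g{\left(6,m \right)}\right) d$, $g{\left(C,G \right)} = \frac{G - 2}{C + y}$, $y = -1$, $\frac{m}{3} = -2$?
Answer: $1326$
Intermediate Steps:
$m = -6$ ($m = 3 \left(-2\right) = -6$)
$g{\left(C,G \right)} = \frac{-2 + G}{-1 + C}$ ($g{\left(C,G \right)} = \frac{G - 2}{C - 1} = \frac{-2 + G}{-1 + C}$)
$D = 26$ ($D = \frac{5 \left(1 - \frac{-2 - 6}{-1 + 6}\right) 4}{2} = \frac{5 \left(1 - \frac{1}{5} \left(-8\right)\right) 4}{2} = \frac{5 \left(1 - - \frac{8}{5}\right) 4}{2} = \frac{5 \left(1 + \frac{8}{5}\right) 4}{2} = \frac{5 \cdot \frac{13}{5} \cdot 4}{2} = \frac{13 \cdot 4}{2} = \frac{1}{2} \cdot 52 = 26$)
$D \left(61 - 10\right) = 26 \left(61 - 10\right) = 26 \cdot 51 = 1326$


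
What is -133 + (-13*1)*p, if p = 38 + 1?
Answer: -640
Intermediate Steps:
p = 39
-133 + (-13*1)*p = -133 - 13*1*39 = -133 - 13*39 = -133 - 507 = -640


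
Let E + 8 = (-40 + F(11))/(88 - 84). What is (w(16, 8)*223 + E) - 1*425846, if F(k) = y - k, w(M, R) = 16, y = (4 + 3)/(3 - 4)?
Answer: -844601/2 ≈ -4.2230e+5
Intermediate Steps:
y = -7 (y = 7/(-1) = 7*(-1) = -7)
F(k) = -7 - k
E = -45/2 (E = -8 + (-40 + (-7 - 1*11))/(88 - 84) = -8 + (-40 + (-7 - 11))/4 = -8 + (-40 - 18)*(¼) = -8 - 58*¼ = -8 - 29/2 = -45/2 ≈ -22.500)
(w(16, 8)*223 + E) - 1*425846 = (16*223 - 45/2) - 1*425846 = (3568 - 45/2) - 425846 = 7091/2 - 425846 = -844601/2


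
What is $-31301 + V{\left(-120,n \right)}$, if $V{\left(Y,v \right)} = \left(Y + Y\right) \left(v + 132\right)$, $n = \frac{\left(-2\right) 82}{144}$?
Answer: $- \frac{188123}{3} \approx -62708.0$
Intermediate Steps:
$n = - \frac{41}{36}$ ($n = \left(-164\right) \frac{1}{144} = - \frac{41}{36} \approx -1.1389$)
$V{\left(Y,v \right)} = 2 Y \left(132 + v\right)$
$-31301 + V{\left(-120,n \right)} = -31301 + 2 \left(-120\right) \left(132 - \frac{41}{36}\right) = -31301 + 2 \left(-120\right) \frac{4711}{36} = -31301 - \frac{94220}{3} = - \frac{188123}{3}$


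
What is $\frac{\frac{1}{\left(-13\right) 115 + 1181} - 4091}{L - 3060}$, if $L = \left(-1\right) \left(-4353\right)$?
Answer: $- \frac{1284575}{406002} \approx -3.164$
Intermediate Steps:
$L = 4353$
$\frac{\frac{1}{\left(-13\right) 115 + 1181} - 4091}{L - 3060} = \frac{\frac{1}{\left(-13\right) 115 + 1181} - 4091}{4353 - 3060} = \frac{\frac{1}{-1495 + 1181} - 4091}{1293} = \left(\frac{1}{-314} - 4091\right) \frac{1}{1293} = \left(- \frac{1}{314} - 4091\right) \frac{1}{1293} = \left(- \frac{1284575}{314}\right) \frac{1}{1293} = - \frac{1284575}{406002}$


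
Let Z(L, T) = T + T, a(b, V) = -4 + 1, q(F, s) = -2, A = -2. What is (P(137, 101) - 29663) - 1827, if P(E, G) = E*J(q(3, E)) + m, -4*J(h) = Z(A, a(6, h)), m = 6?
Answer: -62557/2 ≈ -31279.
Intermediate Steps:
a(b, V) = -3
Z(L, T) = 2*T
J(h) = 3/2 (J(h) = -(-3)/2 = -1/4*(-6) = 3/2)
P(E, G) = 6 + 3*E/2 (P(E, G) = E*(3/2) + 6 = 3*E/2 + 6 = 6 + 3*E/2)
(P(137, 101) - 29663) - 1827 = ((6 + (3/2)*137) - 29663) - 1827 = ((6 + 411/2) - 29663) - 1827 = (423/2 - 29663) - 1827 = -58903/2 - 1827 = -62557/2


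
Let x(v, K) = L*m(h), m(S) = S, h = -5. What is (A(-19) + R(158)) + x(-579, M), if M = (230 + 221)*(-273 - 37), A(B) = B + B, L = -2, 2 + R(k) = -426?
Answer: -456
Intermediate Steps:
R(k) = -428 (R(k) = -2 - 426 = -428)
A(B) = 2*B
M = -139810 (M = 451*(-310) = -139810)
x(v, K) = 10 (x(v, K) = -2*(-5) = 10)
(A(-19) + R(158)) + x(-579, M) = (2*(-19) - 428) + 10 = (-38 - 428) + 10 = -466 + 10 = -456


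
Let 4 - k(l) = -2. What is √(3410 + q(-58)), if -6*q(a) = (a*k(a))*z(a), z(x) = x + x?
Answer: I*√3318 ≈ 57.602*I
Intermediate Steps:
z(x) = 2*x
k(l) = 6 (k(l) = 4 - 1*(-2) = 4 + 2 = 6)
q(a) = -2*a² (q(a) = -a*6*2*a/6 = -6*a*2*a/6 = -2*a²)
√(3410 + q(-58)) = √(3410 - 2*(-58)²) = √(3410 - 2*3364) = √(3410 - 6728) = √(-3318) = I*√3318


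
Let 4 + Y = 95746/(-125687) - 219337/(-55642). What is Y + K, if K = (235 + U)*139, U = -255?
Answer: -19447597023749/6993476054 ≈ -2780.8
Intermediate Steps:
Y = -5733593629/6993476054 (Y = -4 + (95746/(-125687) - 219337/(-55642)) = -4 + (95746*(-1/125687) - 219337*(-1/55642)) = -4 + (-95746/125687 + 219337/55642) = -4 + 22240310587/6993476054 = -5733593629/6993476054 ≈ -0.81985)
K = -2780 (K = (235 - 255)*139 = -20*139 = -2780)
Y + K = -5733593629/6993476054 - 2780 = -19447597023749/6993476054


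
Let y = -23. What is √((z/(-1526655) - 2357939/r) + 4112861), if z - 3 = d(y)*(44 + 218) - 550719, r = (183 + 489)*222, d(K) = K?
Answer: √41153209651424000366087215/3163229160 ≈ 2028.0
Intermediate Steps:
r = 149184 (r = 672*222 = 149184)
z = -556742 (z = 3 + (-23*(44 + 218) - 550719) = 3 + (-23*262 - 550719) = 3 + (-6026 - 550719) = 3 - 556745 = -556742)
√((z/(-1526655) - 2357939/r) + 4112861) = √((-556742/(-1526655) - 2357939/149184) + 4112861) = √((-556742*(-1/1526655) - 2357939*1/149184) + 4112861) = √((556742/1526655 - 2357939/149184) + 4112861) = √(-1172234121839/75917499840 + 4112861) = √(312236952075320401/75917499840) = √41153209651424000366087215/3163229160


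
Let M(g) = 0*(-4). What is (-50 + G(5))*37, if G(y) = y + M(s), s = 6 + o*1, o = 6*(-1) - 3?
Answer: -1665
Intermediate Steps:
o = -9 (o = -6 - 3 = -9)
s = -3 (s = 6 - 9*1 = 6 - 9 = -3)
M(g) = 0
G(y) = y (G(y) = y + 0 = y)
(-50 + G(5))*37 = (-50 + 5)*37 = -45*37 = -1665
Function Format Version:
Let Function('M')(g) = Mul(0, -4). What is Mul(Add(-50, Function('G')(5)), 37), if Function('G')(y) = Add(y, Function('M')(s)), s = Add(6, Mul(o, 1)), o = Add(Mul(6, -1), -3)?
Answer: -1665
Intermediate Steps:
o = -9 (o = Add(-6, -3) = -9)
s = -3 (s = Add(6, Mul(-9, 1)) = Add(6, -9) = -3)
Function('M')(g) = 0
Function('G')(y) = y (Function('G')(y) = Add(y, 0) = y)
Mul(Add(-50, Function('G')(5)), 37) = Mul(Add(-50, 5), 37) = Mul(-45, 37) = -1665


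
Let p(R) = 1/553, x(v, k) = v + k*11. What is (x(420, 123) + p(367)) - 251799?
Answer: -138264377/553 ≈ -2.5003e+5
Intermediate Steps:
x(v, k) = v + 11*k
p(R) = 1/553
(x(420, 123) + p(367)) - 251799 = ((420 + 11*123) + 1/553) - 251799 = ((420 + 1353) + 1/553) - 251799 = (1773 + 1/553) - 251799 = 980470/553 - 251799 = -138264377/553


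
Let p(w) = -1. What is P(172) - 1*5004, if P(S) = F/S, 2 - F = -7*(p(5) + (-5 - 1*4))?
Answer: -215189/43 ≈ -5004.4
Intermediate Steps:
F = -68 (F = 2 - (-7)*(-1 + (-5 - 1*4)) = 2 - (-7)*(-1 + (-5 - 4)) = 2 - (-7)*(-1 - 9) = 2 - (-7)*(-10) = 2 - 1*70 = 2 - 70 = -68)
P(S) = -68/S
P(172) - 1*5004 = -68/172 - 1*5004 = -68*1/172 - 5004 = -17/43 - 5004 = -215189/43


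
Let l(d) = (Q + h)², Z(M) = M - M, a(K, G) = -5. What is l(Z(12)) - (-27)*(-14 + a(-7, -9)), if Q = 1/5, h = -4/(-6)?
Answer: -115256/225 ≈ -512.25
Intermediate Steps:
Z(M) = 0
h = ⅔ (h = -4*(-⅙) = ⅔ ≈ 0.66667)
Q = ⅕ ≈ 0.20000
l(d) = 169/225 (l(d) = (⅕ + ⅔)² = (13/15)² = 169/225)
l(Z(12)) - (-27)*(-14 + a(-7, -9)) = 169/225 - (-27)*(-14 - 5) = 169/225 - (-27)*(-19) = 169/225 - 1*513 = 169/225 - 513 = -115256/225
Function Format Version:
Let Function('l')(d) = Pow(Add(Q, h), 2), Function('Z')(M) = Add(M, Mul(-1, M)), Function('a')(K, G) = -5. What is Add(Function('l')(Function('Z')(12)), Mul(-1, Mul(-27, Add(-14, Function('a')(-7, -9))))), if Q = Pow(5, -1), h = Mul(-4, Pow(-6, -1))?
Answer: Rational(-115256, 225) ≈ -512.25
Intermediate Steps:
Function('Z')(M) = 0
h = Rational(2, 3) (h = Mul(-4, Rational(-1, 6)) = Rational(2, 3) ≈ 0.66667)
Q = Rational(1, 5) ≈ 0.20000
Function('l')(d) = Rational(169, 225) (Function('l')(d) = Pow(Add(Rational(1, 5), Rational(2, 3)), 2) = Pow(Rational(13, 15), 2) = Rational(169, 225))
Add(Function('l')(Function('Z')(12)), Mul(-1, Mul(-27, Add(-14, Function('a')(-7, -9))))) = Add(Rational(169, 225), Mul(-1, Mul(-27, Add(-14, -5)))) = Add(Rational(169, 225), Mul(-1, Mul(-27, -19))) = Add(Rational(169, 225), Mul(-1, 513)) = Add(Rational(169, 225), -513) = Rational(-115256, 225)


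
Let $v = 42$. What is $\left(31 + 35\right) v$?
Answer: $2772$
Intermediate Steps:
$\left(31 + 35\right) v = \left(31 + 35\right) 42 = 66 \cdot 42 = 2772$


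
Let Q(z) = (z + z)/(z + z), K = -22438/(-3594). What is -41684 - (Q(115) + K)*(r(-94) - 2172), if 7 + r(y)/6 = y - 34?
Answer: -12030812/599 ≈ -20085.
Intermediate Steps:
K = 11219/1797 (K = -22438*(-1/3594) = 11219/1797 ≈ 6.2432)
r(y) = -246 + 6*y (r(y) = -42 + 6*(y - 34) = -42 + 6*(-34 + y) = -42 + (-204 + 6*y) = -246 + 6*y)
Q(z) = 1 (Q(z) = (2*z)/((2*z)) = (2*z)*(1/(2*z)) = 1)
-41684 - (Q(115) + K)*(r(-94) - 2172) = -41684 - (1 + 11219/1797)*((-246 + 6*(-94)) - 2172) = -41684 - 13016*((-246 - 564) - 2172)/1797 = -41684 - 13016*(-810 - 2172)/1797 = -41684 - 13016*(-2982)/1797 = -41684 - 1*(-12937904/599) = -41684 + 12937904/599 = -12030812/599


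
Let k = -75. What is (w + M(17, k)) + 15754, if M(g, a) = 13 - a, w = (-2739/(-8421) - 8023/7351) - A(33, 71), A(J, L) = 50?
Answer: 325840377446/20634257 ≈ 15791.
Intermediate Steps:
w = -1047521948/20634257 (w = (-2739/(-8421) - 8023/7351) - 1*50 = (-2739*(-1/8421) - 8023*1/7351) - 50 = (913/2807 - 8023/7351) - 50 = -15809098/20634257 - 50 = -1047521948/20634257 ≈ -50.766)
(w + M(17, k)) + 15754 = (-1047521948/20634257 + (13 - 1*(-75))) + 15754 = (-1047521948/20634257 + (13 + 75)) + 15754 = (-1047521948/20634257 + 88) + 15754 = 768292668/20634257 + 15754 = 325840377446/20634257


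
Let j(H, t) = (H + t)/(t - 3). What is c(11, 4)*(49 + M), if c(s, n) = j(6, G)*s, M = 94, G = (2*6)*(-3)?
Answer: 1210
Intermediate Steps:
G = -36 (G = 12*(-3) = -36)
j(H, t) = (H + t)/(-3 + t)
c(s, n) = 10*s/13 (c(s, n) = ((6 - 36)/(-3 - 36))*s = (-30/(-39))*s = (-1/39*(-30))*s = 10*s/13)
c(11, 4)*(49 + M) = ((10/13)*11)*(49 + 94) = (110/13)*143 = 1210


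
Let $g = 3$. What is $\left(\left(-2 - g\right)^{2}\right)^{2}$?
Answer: $625$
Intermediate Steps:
$\left(\left(-2 - g\right)^{2}\right)^{2} = \left(\left(-2 - 3\right)^{2}\right)^{2} = \left(\left(-5\right)^{2}\right)^{2} = 25^{2} = 625$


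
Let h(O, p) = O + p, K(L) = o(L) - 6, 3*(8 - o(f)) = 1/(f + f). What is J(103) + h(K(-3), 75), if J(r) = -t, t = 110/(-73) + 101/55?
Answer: 5544991/72270 ≈ 76.726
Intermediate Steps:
o(f) = 8 - 1/(6*f) (o(f) = 8 - 1/(3*(f + f)) = 8 - 1/(2*f)/3 = 8 - 1/(6*f))
t = 1323/4015 (t = 110*(-1/73) + 101*(1/55) = -110/73 + 101/55 = 1323/4015 ≈ 0.32951)
J(r) = -1323/4015 (J(r) = -1*1323/4015 = -1323/4015)
K(L) = 2 - 1/(6*L) (K(L) = (8 - 1/(6*L)) - 6 = 2 - 1/(6*L))
J(103) + h(K(-3), 75) = -1323/4015 + ((2 - 1/6/(-3)) + 75) = -1323/4015 + ((2 - 1/6*(-1/3)) + 75) = -1323/4015 + ((2 + 1/18) + 75) = -1323/4015 + (37/18 + 75) = -1323/4015 + 1387/18 = 5544991/72270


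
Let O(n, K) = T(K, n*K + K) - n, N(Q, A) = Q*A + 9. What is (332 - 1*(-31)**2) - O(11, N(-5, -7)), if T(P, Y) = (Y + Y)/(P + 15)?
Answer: -37518/59 ≈ -635.90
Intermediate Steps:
T(P, Y) = 2*Y/(15 + P) (T(P, Y) = (2*Y)/(15 + P) = 2*Y/(15 + P))
N(Q, A) = 9 + A*Q (N(Q, A) = A*Q + 9 = 9 + A*Q)
O(n, K) = -n + 2*(K + K*n)/(15 + K) (O(n, K) = 2*(n*K + K)/(15 + K) - n = 2*(K*n + K)/(15 + K) - n = 2*(K + K*n)/(15 + K) - n = -n + 2*(K + K*n)/(15 + K))
(332 - 1*(-31)**2) - O(11, N(-5, -7)) = (332 - 1*(-31)**2) - (-15*11 + 2*(9 - 7*(-5)) + (9 - 7*(-5))*11)/(15 + (9 - 7*(-5))) = (332 - 1*961) - (-165 + 2*(9 + 35) + (9 + 35)*11)/(15 + (9 + 35)) = (332 - 961) - (-165 + 2*44 + 44*11)/(15 + 44) = -629 - (-165 + 88 + 484)/59 = -629 - 407/59 = -37518/59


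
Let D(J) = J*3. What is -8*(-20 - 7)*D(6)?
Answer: 3888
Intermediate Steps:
D(J) = 3*J
-8*(-20 - 7)*D(6) = -8*(-20 - 7)*3*6 = -(-216)*18 = -8*(-486) = 3888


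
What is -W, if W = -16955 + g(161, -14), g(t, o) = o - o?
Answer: 16955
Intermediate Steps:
g(t, o) = 0
W = -16955 (W = -16955 + 0 = -16955)
-W = -1*(-16955) = 16955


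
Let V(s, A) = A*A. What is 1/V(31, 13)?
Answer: 1/169 ≈ 0.0059172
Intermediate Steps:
V(s, A) = A**2
1/V(31, 13) = 1/(13**2) = 1/169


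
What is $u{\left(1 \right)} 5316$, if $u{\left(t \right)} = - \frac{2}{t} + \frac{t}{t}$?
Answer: $-5316$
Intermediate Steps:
$u{\left(t \right)} = 1 - \frac{2}{t}$ ($u{\left(t \right)} = - \frac{2}{t} + 1 = 1 - \frac{2}{t}$)
$u{\left(1 \right)} 5316 = \frac{-2 + 1}{1} \cdot 5316 = 1 \left(-1\right) 5316 = \left(-1\right) 5316 = -5316$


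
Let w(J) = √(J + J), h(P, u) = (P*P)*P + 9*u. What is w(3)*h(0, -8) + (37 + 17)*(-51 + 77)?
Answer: 1404 - 72*√6 ≈ 1227.6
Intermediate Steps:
h(P, u) = P³ + 9*u (h(P, u) = P²*P + 9*u = P³ + 9*u)
w(J) = √2*√J (w(J) = √(2*J) = √2*√J)
w(3)*h(0, -8) + (37 + 17)*(-51 + 77) = (√2*√3)*(0³ + 9*(-8)) + (37 + 17)*(-51 + 77) = √6*(0 - 72) + 54*26 = √6*(-72) + 1404 = -72*√6 + 1404 = 1404 - 72*√6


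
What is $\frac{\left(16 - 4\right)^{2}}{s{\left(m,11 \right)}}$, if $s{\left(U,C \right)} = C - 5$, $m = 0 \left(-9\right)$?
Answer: $24$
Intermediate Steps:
$m = 0$
$s{\left(U,C \right)} = -5 + C$ ($s{\left(U,C \right)} = C - 5 = -5 + C$)
$\frac{\left(16 - 4\right)^{2}}{s{\left(m,11 \right)}} = \frac{\left(16 - 4\right)^{2}}{-5 + 11} = \frac{12^{2}}{6} = 144 \cdot \frac{1}{6} = 24$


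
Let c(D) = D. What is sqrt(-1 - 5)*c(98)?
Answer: 98*I*sqrt(6) ≈ 240.05*I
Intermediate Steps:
sqrt(-1 - 5)*c(98) = sqrt(-1 - 5)*98 = sqrt(-6)*98 = (I*sqrt(6))*98 = 98*I*sqrt(6)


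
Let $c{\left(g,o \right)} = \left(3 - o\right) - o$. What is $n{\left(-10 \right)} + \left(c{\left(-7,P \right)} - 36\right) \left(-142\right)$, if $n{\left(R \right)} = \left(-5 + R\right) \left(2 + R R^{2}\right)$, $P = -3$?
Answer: $18804$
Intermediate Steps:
$c{\left(g,o \right)} = 3 - 2 o$
$n{\left(R \right)} = \left(-5 + R\right) \left(2 + R^{3}\right)$
$n{\left(-10 \right)} + \left(c{\left(-7,P \right)} - 36\right) \left(-142\right) = \left(-10 + \left(-10\right)^{4} - 5 \left(-10\right)^{3} + 2 \left(-10\right)\right) + \left(\left(3 - -6\right) - 36\right) \left(-142\right) = \left(-10 + 10000 - -5000 - 20\right) + \left(\left(3 + 6\right) - 36\right) \left(-142\right) = \left(-10 + 10000 + 5000 - 20\right) + \left(9 - 36\right) \left(-142\right) = 14970 - -3834 = 14970 + 3834 = 18804$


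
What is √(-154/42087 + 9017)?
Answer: 5*√638877840171/42087 ≈ 94.958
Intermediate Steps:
√(-154/42087 + 9017) = √(379498325/42087) = 5*√638877840171/42087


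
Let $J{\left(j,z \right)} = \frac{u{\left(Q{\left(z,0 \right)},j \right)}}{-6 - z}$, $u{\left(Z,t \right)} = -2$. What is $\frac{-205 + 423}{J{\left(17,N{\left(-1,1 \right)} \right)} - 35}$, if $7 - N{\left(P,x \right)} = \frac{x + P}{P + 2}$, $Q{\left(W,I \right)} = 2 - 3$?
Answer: $- \frac{2834}{453} \approx -6.2561$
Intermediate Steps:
$Q{\left(W,I \right)} = -1$ ($Q{\left(W,I \right)} = 2 - 3 = -1$)
$N{\left(P,x \right)} = 7 - \frac{P + x}{2 + P}$ ($N{\left(P,x \right)} = 7 - \frac{x + P}{P + 2} = 7 - \frac{P + x}{2 + P}$)
$J{\left(j,z \right)} = - \frac{2}{-6 - z}$
$\frac{-205 + 423}{J{\left(17,N{\left(-1,1 \right)} \right)} - 35} = \frac{-205 + 423}{\frac{2}{6 + \frac{14 - 1 + 6 \left(-1\right)}{2 - 1}} - 35} = \frac{218}{\frac{2}{6 + \frac{14 - 1 - 6}{1}} - 35} = \frac{218}{\frac{2}{6 + 1 \cdot 7} - 35} = \frac{218}{\frac{2}{6 + 7} - 35} = \frac{218}{\frac{2}{13} - 35} = \frac{218}{- \frac{453}{13}} = 218 \left(- \frac{13}{453}\right) = - \frac{2834}{453}$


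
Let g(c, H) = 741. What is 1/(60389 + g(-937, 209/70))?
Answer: 1/61130 ≈ 1.6359e-5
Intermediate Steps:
1/(60389 + g(-937, 209/70)) = 1/(60389 + 741) = 1/61130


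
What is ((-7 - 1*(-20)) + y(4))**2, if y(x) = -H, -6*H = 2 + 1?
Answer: 729/4 ≈ 182.25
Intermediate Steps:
H = -1/2 (H = -(2 + 1)/6 = -1/6*3 = -1/2 ≈ -0.50000)
y(x) = 1/2 (y(x) = -1*(-1/2) = 1/2)
((-7 - 1*(-20)) + y(4))**2 = ((-7 - 1*(-20)) + 1/2)**2 = ((-7 + 20) + 1/2)**2 = (13 + 1/2)**2 = (27/2)**2 = 729/4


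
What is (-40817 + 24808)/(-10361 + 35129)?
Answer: -16009/24768 ≈ -0.64636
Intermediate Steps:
(-40817 + 24808)/(-10361 + 35129) = -16009/24768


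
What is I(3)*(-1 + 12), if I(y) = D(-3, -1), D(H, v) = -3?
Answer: -33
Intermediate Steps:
I(y) = -3
I(3)*(-1 + 12) = -3*(-1 + 12) = -3*11 = -33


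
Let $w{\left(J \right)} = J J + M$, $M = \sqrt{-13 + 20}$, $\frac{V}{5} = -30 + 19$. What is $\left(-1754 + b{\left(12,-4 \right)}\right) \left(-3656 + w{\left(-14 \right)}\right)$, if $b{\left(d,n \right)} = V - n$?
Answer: $6245300 - 1805 \sqrt{7} \approx 6.2405 \cdot 10^{6}$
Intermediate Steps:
$V = -55$ ($V = 5 \left(-30 + 19\right) = 5 \left(-11\right) = -55$)
$M = \sqrt{7} \approx 2.6458$
$b{\left(d,n \right)} = -55 - n$
$w{\left(J \right)} = \sqrt{7} + J^{2}$ ($w{\left(J \right)} = J J + \sqrt{7} = J^{2} + \sqrt{7} = \sqrt{7} + J^{2}$)
$\left(-1754 + b{\left(12,-4 \right)}\right) \left(-3656 + w{\left(-14 \right)}\right) = \left(-1754 - 51\right) \left(-3656 + \left(\sqrt{7} + \left(-14\right)^{2}\right)\right) = \left(-1754 + \left(-55 + 4\right)\right) \left(-3656 + \left(\sqrt{7} + 196\right)\right) = \left(-1754 - 51\right) \left(-3656 + \left(196 + \sqrt{7}\right)\right) = - 1805 \left(-3460 + \sqrt{7}\right) = 6245300 - 1805 \sqrt{7}$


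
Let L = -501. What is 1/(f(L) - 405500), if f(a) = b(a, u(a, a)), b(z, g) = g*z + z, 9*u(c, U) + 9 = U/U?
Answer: -3/1216667 ≈ -2.4658e-6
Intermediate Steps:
u(c, U) = -8/9 (u(c, U) = -1 + (U/U)/9 = -1 + (⅑)*1 = -1 + ⅑ = -8/9)
b(z, g) = z + g*z
f(a) = a/9 (f(a) = a*(1 - 8/9) = a*(⅑) = a/9)
1/(f(L) - 405500) = 1/((⅑)*(-501) - 405500) = 1/(-167/3 - 405500) = 1/(-1216667/3) = -3/1216667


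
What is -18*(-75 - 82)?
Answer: 2826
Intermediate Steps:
-18*(-75 - 82) = -18*(-157) = 2826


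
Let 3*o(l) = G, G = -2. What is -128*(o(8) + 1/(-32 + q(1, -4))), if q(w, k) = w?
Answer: 8320/93 ≈ 89.462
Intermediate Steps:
o(l) = -⅔ (o(l) = (⅓)*(-2) = -⅔)
-128*(o(8) + 1/(-32 + q(1, -4))) = -128*(-⅔ + 1/(-32 + 1)) = -128*(-⅔ + 1/(-31)) = -128*(-⅔ - 1/31) = -128*(-65/93) = 8320/93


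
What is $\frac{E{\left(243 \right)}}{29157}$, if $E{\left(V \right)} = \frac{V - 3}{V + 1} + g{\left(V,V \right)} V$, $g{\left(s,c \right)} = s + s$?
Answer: $\frac{2401346}{592859} \approx 4.0505$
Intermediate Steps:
$g{\left(s,c \right)} = 2 s$
$E{\left(V \right)} = 2 V^{2} + \frac{-3 + V}{1 + V}$ ($E{\left(V \right)} = \frac{V - 3}{V + 1} + 2 V V = \frac{-3 + V}{1 + V} + 2 V^{2} = 2 V^{2} + \frac{-3 + V}{1 + V}$)
$\frac{E{\left(243 \right)}}{29157} = \frac{\frac{1}{1 + 243} \left(-3 + 243 + 2 \cdot 243^{2} + 2 \cdot 243^{3}\right)}{29157} = \frac{-3 + 243 + 2 \cdot 59049 + 2 \cdot 14348907}{244} \cdot \frac{1}{29157} = \frac{-3 + 243 + 118098 + 28697814}{244} \cdot \frac{1}{29157} = \frac{1}{244} \cdot 28816152 \cdot \frac{1}{29157} = \frac{7204038}{61} \cdot \frac{1}{29157} = \frac{2401346}{592859}$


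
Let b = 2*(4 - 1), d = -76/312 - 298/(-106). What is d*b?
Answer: 10615/689 ≈ 15.406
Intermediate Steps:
d = 10615/4134 (d = -76*1/312 - 298*(-1/106) = -19/78 + 149/53 = 10615/4134 ≈ 2.5677)
b = 6 (b = 2*3 = 6)
d*b = (10615/4134)*6 = 10615/689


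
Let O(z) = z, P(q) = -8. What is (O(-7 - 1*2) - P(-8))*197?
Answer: -197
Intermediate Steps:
(O(-7 - 1*2) - P(-8))*197 = ((-7 - 1*2) - 1*(-8))*197 = ((-7 - 2) + 8)*197 = (-9 + 8)*197 = -1*197 = -197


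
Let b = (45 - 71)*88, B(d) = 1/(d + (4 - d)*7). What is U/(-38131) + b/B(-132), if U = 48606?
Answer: -71539905566/38131 ≈ -1.8762e+6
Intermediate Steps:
B(d) = 1/(28 - 6*d) (B(d) = 1/(d + (28 - 7*d)) = 1/(28 - 6*d))
b = -2288 (b = -26*88 = -2288)
U/(-38131) + b/B(-132) = 48606/(-38131) - 2288/((-1/(-28 + 6*(-132)))) = 48606*(-1/38131) - 2288/((-1/(-28 - 792))) = -48606/38131 - 2288/((-1/(-820))) = -48606/38131 - 2288/((-1*(-1/820))) = -48606/38131 - 2288/1/820 = -48606/38131 - 2288*820 = -48606/38131 - 1876160 = -71539905566/38131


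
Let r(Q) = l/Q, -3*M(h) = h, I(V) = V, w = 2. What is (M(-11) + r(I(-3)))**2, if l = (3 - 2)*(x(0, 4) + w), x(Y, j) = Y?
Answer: 9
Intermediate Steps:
l = 2 (l = (3 - 2)*(0 + 2) = 1*2 = 2)
M(h) = -h/3
r(Q) = 2/Q
(M(-11) + r(I(-3)))**2 = (-1/3*(-11) + 2/(-3))**2 = (11/3 + 2*(-1/3))**2 = (11/3 - 2/3)**2 = 3**2 = 9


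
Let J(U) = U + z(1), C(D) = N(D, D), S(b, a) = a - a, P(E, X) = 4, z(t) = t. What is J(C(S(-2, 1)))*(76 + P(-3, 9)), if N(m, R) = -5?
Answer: -320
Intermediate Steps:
S(b, a) = 0
C(D) = -5
J(U) = 1 + U (J(U) = U + 1 = 1 + U)
J(C(S(-2, 1)))*(76 + P(-3, 9)) = (1 - 5)*(76 + 4) = -4*80 = -320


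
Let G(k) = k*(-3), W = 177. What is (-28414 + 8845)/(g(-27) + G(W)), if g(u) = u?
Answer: 6523/186 ≈ 35.070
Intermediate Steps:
G(k) = -3*k
(-28414 + 8845)/(g(-27) + G(W)) = (-28414 + 8845)/(-27 - 3*177) = -19569/(-27 - 531) = -19569/(-558) = -19569*(-1/558) = 6523/186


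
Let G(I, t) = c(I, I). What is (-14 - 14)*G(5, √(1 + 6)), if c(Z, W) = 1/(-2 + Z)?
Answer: -28/3 ≈ -9.3333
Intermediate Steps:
G(I, t) = 1/(-2 + I)
(-14 - 14)*G(5, √(1 + 6)) = (-14 - 14)/(-2 + 5) = -28/3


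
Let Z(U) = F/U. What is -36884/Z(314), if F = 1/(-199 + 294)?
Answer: -1100249720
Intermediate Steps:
F = 1/95 ≈ 0.010526
Z(U) = 1/(95*U)
-36884/Z(314) = -36884/((1/95)/314) = -36884/((1/95)*(1/314)) = -36884/1/29830 = -36884*29830 = -1100249720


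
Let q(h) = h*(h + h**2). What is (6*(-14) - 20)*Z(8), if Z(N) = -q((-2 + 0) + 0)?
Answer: -416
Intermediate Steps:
Z(N) = 4 (Z(N) = -((-2 + 0) + 0)**2*(1 + ((-2 + 0) + 0)) = -(-2 + 0)**2*(1 + (-2 + 0)) = -(-2)**2*(1 - 2) = -4*(-1) = -1*(-4) = 4)
(6*(-14) - 20)*Z(8) = (6*(-14) - 20)*4 = (-84 - 20)*4 = -104*4 = -416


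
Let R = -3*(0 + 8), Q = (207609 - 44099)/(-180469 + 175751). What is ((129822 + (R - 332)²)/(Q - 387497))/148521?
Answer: -302610161/67887996931869 ≈ -4.4575e-6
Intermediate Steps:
Q = -81755/2359 (Q = 163510/(-4718) = 163510*(-1/4718) = -81755/2359 ≈ -34.657)
R = -24 (R = -3*8 = -24)
((129822 + (R - 332)²)/(Q - 387497))/148521 = ((129822 + (-24 - 332)²)/(-81755/2359 - 387497))/148521 = ((129822 + (-356)²)/(-914187178/2359))*(1/148521) = ((129822 + 126736)*(-2359/914187178))*(1/148521) = (256558*(-2359/914187178))*(1/148521) = -302610161/457093589*1/148521 = -302610161/67887996931869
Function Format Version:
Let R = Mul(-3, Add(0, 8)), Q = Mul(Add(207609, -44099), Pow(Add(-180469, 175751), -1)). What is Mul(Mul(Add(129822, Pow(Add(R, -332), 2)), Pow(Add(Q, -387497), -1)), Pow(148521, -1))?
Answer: Rational(-302610161, 67887996931869) ≈ -4.4575e-6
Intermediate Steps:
Q = Rational(-81755, 2359) (Q = Mul(163510, Pow(-4718, -1)) = Mul(163510, Rational(-1, 4718)) = Rational(-81755, 2359) ≈ -34.657)
R = -24 (R = Mul(-3, 8) = -24)
Mul(Mul(Add(129822, Pow(Add(R, -332), 2)), Pow(Add(Q, -387497), -1)), Pow(148521, -1)) = Mul(Mul(Add(129822, Pow(Add(-24, -332), 2)), Pow(Add(Rational(-81755, 2359), -387497), -1)), Pow(148521, -1)) = Mul(Mul(Add(129822, Pow(-356, 2)), Pow(Rational(-914187178, 2359), -1)), Rational(1, 148521)) = Mul(Mul(Add(129822, 126736), Rational(-2359, 914187178)), Rational(1, 148521)) = Mul(Mul(256558, Rational(-2359, 914187178)), Rational(1, 148521)) = Mul(Rational(-302610161, 457093589), Rational(1, 148521)) = Rational(-302610161, 67887996931869)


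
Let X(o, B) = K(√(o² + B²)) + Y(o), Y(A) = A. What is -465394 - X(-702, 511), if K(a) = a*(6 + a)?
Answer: -1218617 - 30*√30157 ≈ -1.2238e+6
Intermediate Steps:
X(o, B) = o + √(B² + o²)*(6 + √(B² + o²)) (X(o, B) = √(o² + B²)*(6 + √(o² + B²)) + o = √(B² + o²)*(6 + √(B² + o²)) + o = o + √(B² + o²)*(6 + √(B² + o²)))
-465394 - X(-702, 511) = -465394 - (-702 + 511² + (-702)² + 6*√(511² + (-702)²)) = -465394 - (-702 + 261121 + 492804 + 6*√(261121 + 492804)) = -465394 - (-702 + 261121 + 492804 + 6*√753925) = -465394 - (-702 + 261121 + 492804 + 6*(5*√30157)) = -465394 - (-702 + 261121 + 492804 + 30*√30157) = -465394 - (753223 + 30*√30157) = -465394 + (-753223 - 30*√30157) = -1218617 - 30*√30157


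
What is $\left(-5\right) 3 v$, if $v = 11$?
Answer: $-165$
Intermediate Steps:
$\left(-5\right) 3 v = \left(-5\right) 3 \cdot 11 = \left(-15\right) 11 = -165$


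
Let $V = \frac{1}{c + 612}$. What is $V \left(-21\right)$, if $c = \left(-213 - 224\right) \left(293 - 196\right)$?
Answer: $\frac{21}{41777} \approx 0.00050267$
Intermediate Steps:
$c = -42389$ ($c = \left(-437\right) 97 = -42389$)
$V = - \frac{1}{41777}$ ($V = \frac{1}{-42389 + 612} = \frac{1}{-41777} = - \frac{1}{41777} \approx -2.3937 \cdot 10^{-5}$)
$V \left(-21\right) = \left(- \frac{1}{41777}\right) \left(-21\right) = \frac{21}{41777}$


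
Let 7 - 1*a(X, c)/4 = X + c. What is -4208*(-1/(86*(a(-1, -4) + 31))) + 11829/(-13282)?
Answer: -12237785/45118954 ≈ -0.27123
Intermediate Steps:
a(X, c) = 28 - 4*X - 4*c (a(X, c) = 28 - 4*(X + c) = 28 + (-4*X - 4*c) = 28 - 4*X - 4*c)
-4208*(-1/(86*(a(-1, -4) + 31))) + 11829/(-13282) = -4208*(-1/(86*((28 - 4*(-1) - 4*(-4)) + 31))) + 11829/(-13282) = -4208*(-1/(86*((28 + 4 + 16) + 31))) + 11829*(-1/13282) = -4208*(-1/(86*(48 + 31))) - 11829/13282 = -4208/((-86*79)) - 11829/13282 = -4208/(-6794) - 11829/13282 = -4208*(-1/6794) - 11829/13282 = 2104/3397 - 11829/13282 = -12237785/45118954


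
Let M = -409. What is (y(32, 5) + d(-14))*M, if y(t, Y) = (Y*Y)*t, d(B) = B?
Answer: -321474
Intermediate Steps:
y(t, Y) = t*Y² (y(t, Y) = Y²*t = t*Y²)
(y(32, 5) + d(-14))*M = (32*5² - 14)*(-409) = (32*25 - 14)*(-409) = (800 - 14)*(-409) = 786*(-409) = -321474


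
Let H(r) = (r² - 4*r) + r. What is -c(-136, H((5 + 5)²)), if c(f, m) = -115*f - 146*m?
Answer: 1400560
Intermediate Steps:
H(r) = r² - 3*r
c(f, m) = -146*m - 115*f
-c(-136, H((5 + 5)²)) = -(-146*(5 + 5)²*(-3 + (5 + 5)²) - 115*(-136)) = -(-146*10²*(-3 + 10²) + 15640) = -(-14600*(-3 + 100) + 15640) = -(-14600*97 + 15640) = -(-146*9700 + 15640) = -(-1416200 + 15640) = -1*(-1400560) = 1400560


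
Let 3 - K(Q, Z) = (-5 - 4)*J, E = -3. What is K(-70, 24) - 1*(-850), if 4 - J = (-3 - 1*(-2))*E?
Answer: 862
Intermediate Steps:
J = 1 (J = 4 - (-3 - 1*(-2))*(-3) = 4 - (-3 + 2)*(-3) = 4 - (-1)*(-3) = 4 - 1*3 = 4 - 3 = 1)
K(Q, Z) = 12 (K(Q, Z) = 3 - (-5 - 4) = 3 - (-9) = 3 - 1*(-9) = 3 + 9 = 12)
K(-70, 24) - 1*(-850) = 12 - 1*(-850) = 12 + 850 = 862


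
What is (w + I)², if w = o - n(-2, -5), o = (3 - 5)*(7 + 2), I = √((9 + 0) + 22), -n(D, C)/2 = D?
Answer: (22 - √31)² ≈ 270.02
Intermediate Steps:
n(D, C) = -2*D
I = √31 (I = √(9 + 22) = √31 ≈ 5.5678)
o = -18 (o = -2*9 = -18)
w = -22 (w = -18 - (-2)*(-2) = -18 - 1*4 = -18 - 4 = -22)
(w + I)² = (-22 + √31)²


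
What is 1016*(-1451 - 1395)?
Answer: -2891536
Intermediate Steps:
1016*(-1451 - 1395) = 1016*(-2846) = -2891536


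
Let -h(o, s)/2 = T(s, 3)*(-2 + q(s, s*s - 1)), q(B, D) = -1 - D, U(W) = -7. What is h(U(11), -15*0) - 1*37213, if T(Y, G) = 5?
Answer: -37193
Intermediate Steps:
h(o, s) = 20 + 10*s**2 (h(o, s) = -10*(-2 + (-1 - (s*s - 1))) = -10*(-2 + (-1 - (s**2 - 1))) = -10*(-2 + (-1 - (-1 + s**2))) = -10*(-2 + (-1 + (1 - s**2))) = -10*(-2 - s**2) = -2*(-10 - 5*s**2) = 20 + 10*s**2)
h(U(11), -15*0) - 1*37213 = (20 + 10*(-15*0)**2) - 1*37213 = (20 + 10*0**2) - 37213 = (20 + 10*0) - 37213 = (20 + 0) - 37213 = 20 - 37213 = -37193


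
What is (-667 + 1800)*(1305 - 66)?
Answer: 1403787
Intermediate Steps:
(-667 + 1800)*(1305 - 66) = 1133*1239 = 1403787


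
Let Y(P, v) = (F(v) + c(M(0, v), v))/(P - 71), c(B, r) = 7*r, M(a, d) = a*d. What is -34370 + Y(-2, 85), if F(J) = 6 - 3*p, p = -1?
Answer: -2509614/73 ≈ -34378.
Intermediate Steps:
F(J) = 9 (F(J) = 6 - 3*(-1) = 6 + 3 = 9)
Y(P, v) = (9 + 7*v)/(-71 + P) (Y(P, v) = (9 + 7*v)/(P - 71) = (9 + 7*v)/(-71 + P))
-34370 + Y(-2, 85) = -34370 + (9 + 7*85)/(-71 - 2) = -34370 + (9 + 595)/(-73) = -34370 - 1/73*604 = -34370 - 604/73 = -2509614/73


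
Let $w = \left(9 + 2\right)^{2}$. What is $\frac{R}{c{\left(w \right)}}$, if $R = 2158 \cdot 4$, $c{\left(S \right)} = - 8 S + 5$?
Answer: $- \frac{8632}{963} \approx -8.9637$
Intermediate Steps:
$w = 121$ ($w = 11^{2} = 121$)
$c{\left(S \right)} = 5 - 8 S$
$R = 8632$
$\frac{R}{c{\left(w \right)}} = \frac{8632}{5 - 968} = \frac{8632}{-963} = 8632 \left(- \frac{1}{963}\right) = - \frac{8632}{963}$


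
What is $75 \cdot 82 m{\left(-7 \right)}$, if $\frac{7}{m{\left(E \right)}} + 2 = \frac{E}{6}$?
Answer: $- \frac{258300}{19} \approx -13595.0$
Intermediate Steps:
$m{\left(E \right)} = \frac{7}{-2 + \frac{E}{6}}$
$75 \cdot 82 m{\left(-7 \right)} = 75 \cdot 82 \frac{42}{-12 - 7} = 6150 \frac{42}{-19} = 6150 \cdot 42 \left(- \frac{1}{19}\right) = 6150 \left(- \frac{42}{19}\right) = - \frac{258300}{19}$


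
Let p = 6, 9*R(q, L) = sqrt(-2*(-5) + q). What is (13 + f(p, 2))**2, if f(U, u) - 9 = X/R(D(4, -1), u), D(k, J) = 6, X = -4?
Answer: 169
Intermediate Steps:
R(q, L) = sqrt(10 + q)/9 (R(q, L) = sqrt(-2*(-5) + q)/9 = sqrt(10 + q)/9)
f(U, u) = 0 (f(U, u) = 9 - 4*9/sqrt(10 + 6) = 9 - 4/(sqrt(16)/9) = 9 - 4/((1/9)*4) = 9 - 4/4/9 = 9 - 4*9/4 = 9 - 9 = 0)
(13 + f(p, 2))**2 = (13 + 0)**2 = 13**2 = 169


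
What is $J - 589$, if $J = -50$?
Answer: $-639$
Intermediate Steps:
$J - 589 = -50 - 589 = -639$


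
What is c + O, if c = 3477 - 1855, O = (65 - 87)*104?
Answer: -666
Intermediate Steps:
O = -2288 (O = -22*104 = -2288)
c = 1622
c + O = 1622 - 2288 = -666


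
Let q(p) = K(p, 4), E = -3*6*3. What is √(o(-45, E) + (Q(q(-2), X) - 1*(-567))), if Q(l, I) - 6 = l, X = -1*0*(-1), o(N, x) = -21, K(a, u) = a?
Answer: 5*√22 ≈ 23.452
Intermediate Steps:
E = -54 (E = -18*3 = -54)
q(p) = p
X = 0 (X = 0*(-1) = 0)
Q(l, I) = 6 + l
√(o(-45, E) + (Q(q(-2), X) - 1*(-567))) = √(-21 + ((6 - 2) - 1*(-567))) = √(-21 + (4 + 567)) = √(-21 + 571) = √550 = 5*√22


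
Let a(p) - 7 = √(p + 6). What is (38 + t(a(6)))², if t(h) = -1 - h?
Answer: 912 - 120*√3 ≈ 704.15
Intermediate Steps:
a(p) = 7 + √(6 + p) (a(p) = 7 + √(p + 6) = 7 + √(6 + p))
(38 + t(a(6)))² = (38 + (-1 - (7 + √(6 + 6))))² = (38 + (-1 - (7 + √12)))² = (38 + (-1 - (7 + 2*√3)))² = (38 + (-1 + (-7 - 2*√3)))² = (38 + (-8 - 2*√3))² = (30 - 2*√3)²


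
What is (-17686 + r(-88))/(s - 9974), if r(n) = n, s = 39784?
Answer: -8887/14905 ≈ -0.59624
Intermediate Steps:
(-17686 + r(-88))/(s - 9974) = (-17686 - 88)/(39784 - 9974) = -17774/29810 = -17774*1/29810 = -8887/14905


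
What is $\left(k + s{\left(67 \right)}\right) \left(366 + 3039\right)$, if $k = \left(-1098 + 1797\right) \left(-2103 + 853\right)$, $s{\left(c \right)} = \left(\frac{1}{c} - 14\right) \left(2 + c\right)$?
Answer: $- \frac{199553099715}{67} \approx -2.9784 \cdot 10^{9}$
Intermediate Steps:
$s{\left(c \right)} = \left(-14 + \frac{1}{c}\right) \left(2 + c\right)$
$k = -873750$ ($k = 699 \left(-1250\right) = -873750$)
$\left(k + s{\left(67 \right)}\right) \left(366 + 3039\right) = \left(-873750 - \left(965 - \frac{2}{67}\right)\right) \left(366 + 3039\right) = \left(-873750 - \frac{64653}{67}\right) 3405 = \left(- \frac{58605903}{67}\right) 3405 = - \frac{199553099715}{67}$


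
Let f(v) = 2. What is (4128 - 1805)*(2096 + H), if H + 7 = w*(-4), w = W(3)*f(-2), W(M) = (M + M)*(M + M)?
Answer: 4183723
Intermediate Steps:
W(M) = 4*M**2 (W(M) = (2*M)*(2*M) = 4*M**2)
w = 72 (w = (4*3**2)*2 = (4*9)*2 = 36*2 = 72)
H = -295 (H = -7 + 72*(-4) = -7 - 288 = -295)
(4128 - 1805)*(2096 + H) = (4128 - 1805)*(2096 - 295) = 2323*1801 = 4183723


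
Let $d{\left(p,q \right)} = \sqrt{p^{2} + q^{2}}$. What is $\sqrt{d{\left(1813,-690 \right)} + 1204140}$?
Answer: $\sqrt{1204140 + 17 \sqrt{13021}} \approx 1098.2$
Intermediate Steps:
$\sqrt{d{\left(1813,-690 \right)} + 1204140} = \sqrt{\sqrt{1813^{2} + \left(-690\right)^{2}} + 1204140} = \sqrt{\sqrt{3286969 + 476100} + 1204140} = \sqrt{\sqrt{3763069} + 1204140} = \sqrt{17 \sqrt{13021} + 1204140} = \sqrt{1204140 + 17 \sqrt{13021}}$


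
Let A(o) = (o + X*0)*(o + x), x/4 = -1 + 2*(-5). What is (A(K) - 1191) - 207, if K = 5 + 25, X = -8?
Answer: -1818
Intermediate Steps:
x = -44 (x = 4*(-1 + 2*(-5)) = 4*(-1 - 10) = 4*(-11) = -44)
K = 30
A(o) = o*(-44 + o) (A(o) = (o - 8*0)*(o - 44) = (o + 0)*(-44 + o) = o*(-44 + o))
(A(K) - 1191) - 207 = (30*(-44 + 30) - 1191) - 207 = (30*(-14) - 1191) - 207 = (-420 - 1191) - 207 = -1611 - 207 = -1818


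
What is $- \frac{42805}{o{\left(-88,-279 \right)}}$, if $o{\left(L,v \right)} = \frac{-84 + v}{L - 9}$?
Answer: $- \frac{4152085}{363} \approx -11438.0$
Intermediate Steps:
$o{\left(L,v \right)} = \frac{-84 + v}{-9 + L}$
$- \frac{42805}{o{\left(-88,-279 \right)}} = - \frac{42805}{\frac{1}{-9 - 88} \left(-84 - 279\right)} = - \frac{42805}{\frac{1}{-97} \left(-363\right)} = - \frac{42805}{\left(- \frac{1}{97}\right) \left(-363\right)} = - \frac{42805}{\frac{363}{97}} = \left(-42805\right) \frac{97}{363} = - \frac{4152085}{363}$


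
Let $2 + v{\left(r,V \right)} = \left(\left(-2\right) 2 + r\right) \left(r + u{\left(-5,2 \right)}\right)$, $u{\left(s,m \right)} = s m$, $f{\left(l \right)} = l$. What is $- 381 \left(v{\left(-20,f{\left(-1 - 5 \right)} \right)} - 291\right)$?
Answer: $-162687$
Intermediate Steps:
$u{\left(s,m \right)} = m s$
$v{\left(r,V \right)} = -2 + \left(-10 + r\right) \left(-4 + r\right)$ ($v{\left(r,V \right)} = -2 + \left(\left(-2\right) 2 + r\right) \left(r + 2 \left(-5\right)\right) = -2 + \left(-4 + r\right) \left(r - 10\right) = -2 + \left(-4 + r\right) \left(-10 + r\right) = -2 + \left(-10 + r\right) \left(-4 + r\right)$)
$- 381 \left(v{\left(-20,f{\left(-1 - 5 \right)} \right)} - 291\right) = - 381 \left(\left(38 + \left(-20\right)^{2} - -280\right) - 291\right) = - 381 \left(\left(38 + 400 + 280\right) - 291\right) = - 381 \left(718 - 291\right) = \left(-381\right) 427 = -162687$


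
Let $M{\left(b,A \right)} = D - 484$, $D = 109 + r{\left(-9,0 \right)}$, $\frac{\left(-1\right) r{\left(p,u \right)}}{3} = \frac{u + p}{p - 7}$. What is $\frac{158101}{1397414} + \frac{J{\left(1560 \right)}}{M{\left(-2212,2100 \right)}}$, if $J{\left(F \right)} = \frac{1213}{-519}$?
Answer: $\frac{521662994225}{4371129158382} \approx 0.11934$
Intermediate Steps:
$J{\left(F \right)} = - \frac{1213}{519}$ ($J{\left(F \right)} = 1213 \left(- \frac{1}{519}\right) = - \frac{1213}{519}$)
$r{\left(p,u \right)} = - \frac{3 \left(p + u\right)}{-7 + p}$ ($r{\left(p,u \right)} = - 3 \frac{u + p}{p - 7} = - 3 \frac{p + u}{-7 + p} = - \frac{3 \left(p + u\right)}{-7 + p}$)
$D = \frac{1717}{16}$ ($D = 109 + \frac{3 \left(\left(-1\right) \left(-9\right) - 0\right)}{-7 - 9} = 109 + \frac{3 \left(9 + 0\right)}{-16} = 109 + 3 \left(- \frac{1}{16}\right) 9 = 109 - \frac{27}{16} = \frac{1717}{16} \approx 107.31$)
$M{\left(b,A \right)} = - \frac{6027}{16}$ ($M{\left(b,A \right)} = \frac{1717}{16} - 484 = - \frac{6027}{16}$)
$\frac{158101}{1397414} + \frac{J{\left(1560 \right)}}{M{\left(-2212,2100 \right)}} = \frac{158101}{1397414} - \frac{1213}{519 \left(- \frac{6027}{16}\right)} = 158101 \cdot \frac{1}{1397414} - - \frac{19408}{3128013} = \frac{158101}{1397414} + \frac{19408}{3128013} = \frac{521662994225}{4371129158382}$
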